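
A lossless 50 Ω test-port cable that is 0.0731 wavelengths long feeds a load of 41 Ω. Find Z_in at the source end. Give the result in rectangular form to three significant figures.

Z_in ≈ 43.8 + j6.96 Ω

βl = 2π × 0.0731 = 26.3°
tan(βl) = tan(26.3°) = 0.495
Z_in = Z_0·(Z_L + jZ_0·tanβl)/(Z_0 + jZ_L·tanβl)
     = 50·(41 + j24.7)/(50 + j20.3)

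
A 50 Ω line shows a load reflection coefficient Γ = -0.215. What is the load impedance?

Z_L = Z_0·(1 + Γ)/(1 − Γ) = 50·(0.785)/(1.22)

Z_L ≈ 32.3 Ω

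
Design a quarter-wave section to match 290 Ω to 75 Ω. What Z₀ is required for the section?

Z_qwt = √(Z_0·R_L) = √(75 × 290) = √21750

Z_qwt ≈ 147 Ω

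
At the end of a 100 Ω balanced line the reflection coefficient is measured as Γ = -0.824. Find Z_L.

Z_L ≈ 9.65 Ω

Z_L = Z_0·(1 + Γ)/(1 − Γ) = 100·(0.176)/(1.82)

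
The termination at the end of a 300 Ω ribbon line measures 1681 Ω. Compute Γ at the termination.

Γ = (Z_L − Z_0)/(Z_L + Z_0) = (1681 − 300)/(1681 + 300) = 1381/1981

Γ = 0.697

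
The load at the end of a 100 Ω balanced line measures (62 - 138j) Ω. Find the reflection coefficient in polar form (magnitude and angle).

Γ ≈ 0.673 ∠ -65°

Γ = (Z_L − Z_0)/(Z_L + Z_0) = (-38 − j138)/(162 − j138)
|Γ| = 143/213 = 0.673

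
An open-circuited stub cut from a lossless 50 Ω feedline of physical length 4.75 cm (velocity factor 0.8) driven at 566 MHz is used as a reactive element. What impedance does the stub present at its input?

λ = v/f = 0.8·c / 566 MHz = 0.424 m
βl = 2π·l/λ = 2π × 0.112 = 40.3°
tan(βl) = 0.849
For an open-circuited stub, Z_in = −jZ_0·cot(βl) = −jZ_0/tan(βl)

Z_in ≈ −j58.9 Ω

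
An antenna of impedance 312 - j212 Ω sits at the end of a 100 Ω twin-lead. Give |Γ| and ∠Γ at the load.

Γ = (Z_L − Z_0)/(Z_L + Z_0) = (212 − j212)/(412 − j212)
|Γ| = 300/463 = 0.647

Γ ≈ 0.647 ∠ -17.8°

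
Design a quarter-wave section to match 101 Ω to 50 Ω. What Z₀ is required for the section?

Z_qwt = √(Z_0·R_L) = √(50 × 101) = √5050

Z_qwt ≈ 71.1 Ω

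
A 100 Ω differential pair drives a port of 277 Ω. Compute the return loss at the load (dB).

Γ = (277 − 100)/(277 + 100) = 0.469
RL = −20·log₁₀|Γ| = −20·log₁₀(0.469)

RL ≈ 6.57 dB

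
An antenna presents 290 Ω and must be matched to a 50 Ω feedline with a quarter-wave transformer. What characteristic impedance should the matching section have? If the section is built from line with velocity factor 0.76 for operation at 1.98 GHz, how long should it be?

Z_qwt ≈ 120 Ω; length ≈ 2.88 cm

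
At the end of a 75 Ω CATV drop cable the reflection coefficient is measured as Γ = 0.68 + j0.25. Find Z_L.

Z_L = Z_0·(1 + Γ)/(1 − Γ) = 75·(1.68 + j0.25)/(0.32 − j0.25)

Z_L ≈ 216 + j227 Ω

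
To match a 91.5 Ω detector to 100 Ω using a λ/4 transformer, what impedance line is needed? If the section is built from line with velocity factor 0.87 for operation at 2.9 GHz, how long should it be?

Z_qwt = √(Z_0·R_L) = √(100 × 91.5) = √9150
λ = 0.87·c/f = 0.09 m, so l = λ/4 = 0.0225 m

Z_qwt ≈ 95.7 Ω; length ≈ 2.25 cm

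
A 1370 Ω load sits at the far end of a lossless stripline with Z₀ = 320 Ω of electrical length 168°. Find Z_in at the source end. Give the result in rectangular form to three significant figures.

Z_in ≈ 783 + j645 Ω

tan(βl) = tan(168°) = -0.213
Z_in = Z_0·(Z_L + jZ_0·tanβl)/(Z_0 + jZ_L·tanβl)
     = 320·(1370 − j68)/(320 − j291)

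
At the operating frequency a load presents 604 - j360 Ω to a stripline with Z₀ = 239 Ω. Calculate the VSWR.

Γ = (Z_L − Z_0)/(Z_L + Z_0) = (365 − j360)/(843 − j360)
|Γ| = 513/917 = 0.559
VSWR = (1 + |Γ|)/(1 − |Γ|) = 1.56/0.441

VSWR ≈ 3.54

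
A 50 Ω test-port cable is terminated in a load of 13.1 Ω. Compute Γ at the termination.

Γ = (Z_L − Z_0)/(Z_L + Z_0) = (13.1 − 50)/(13.1 + 50) = -36.9/63.1

Γ = -0.585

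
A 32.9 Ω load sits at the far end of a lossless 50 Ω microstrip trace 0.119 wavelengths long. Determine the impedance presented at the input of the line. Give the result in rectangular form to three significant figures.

Z_in ≈ 44.6 + j19.2 Ω

βl = 2π × 0.119 = 42.8°
tan(βl) = tan(42.8°) = 0.927
Z_in = Z_0·(Z_L + jZ_0·tanβl)/(Z_0 + jZ_L·tanβl)
     = 50·(32.9 + j46.4)/(50 + j30.5)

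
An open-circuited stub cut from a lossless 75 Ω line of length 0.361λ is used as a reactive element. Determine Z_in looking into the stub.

βl = 2π × 0.361 = 130°
tan(βl) = -1.19
For an open-circuited stub, Z_in = −jZ_0·cot(βl) = −jZ_0/tan(βl)

Z_in ≈ +j62.8 Ω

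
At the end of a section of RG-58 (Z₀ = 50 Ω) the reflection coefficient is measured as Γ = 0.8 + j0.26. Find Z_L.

Z_L = Z_0·(1 + Γ)/(1 − Γ) = 50·(1.8 + j0.26)/(0.2 − j0.26)

Z_L ≈ 136 + j242 Ω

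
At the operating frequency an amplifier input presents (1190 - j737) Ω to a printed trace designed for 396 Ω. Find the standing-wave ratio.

VSWR ≈ 4.26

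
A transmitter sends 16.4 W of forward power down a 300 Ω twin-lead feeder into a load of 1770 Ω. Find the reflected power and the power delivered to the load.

P_reflected ≈ 8.27 W; P_delivered ≈ 8.13 W

Γ = (1770 − 300)/(1770 + 300) = 0.71
|Γ|² = 0.504
P_refl = |Γ|²·P_inc = 8.27 W, P_del = (1 − |Γ|²)·P_inc = 8.13 W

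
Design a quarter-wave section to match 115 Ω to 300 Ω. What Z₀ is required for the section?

Z_qwt ≈ 186 Ω

Z_qwt = √(Z_0·R_L) = √(300 × 115) = √34500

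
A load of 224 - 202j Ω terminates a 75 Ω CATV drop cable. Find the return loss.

Γ = (149 − j202)/(299 − j202), |Γ| = 0.696
RL = −20·log₁₀|Γ| = −20·log₁₀(0.696)

RL ≈ 3.15 dB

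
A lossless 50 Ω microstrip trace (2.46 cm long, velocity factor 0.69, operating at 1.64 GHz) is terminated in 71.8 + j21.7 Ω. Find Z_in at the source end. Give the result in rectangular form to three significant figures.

Z_in ≈ 39.2 − j20 Ω

λ = v/f = 0.69·c / 1.64 GHz = 0.126 m
βl = 2π·l/λ = 2π × 0.195 = 70.2°
tan(βl) = tan(70.2°) = 2.77
Z_in = Z_0·(Z_L + jZ_0·tanβl)/(Z_0 + jZ_L·tanβl)
     = 50·(71.8 + j160)/(-10.2 + j199)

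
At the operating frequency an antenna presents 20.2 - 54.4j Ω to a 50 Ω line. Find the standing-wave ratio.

VSWR ≈ 5.63

Γ = (Z_L − Z_0)/(Z_L + Z_0) = (-29.8 − j54.4)/(70.2 − j54.4)
|Γ| = 62/88.8 = 0.698
VSWR = (1 + |Γ|)/(1 − |Γ|) = 1.7/0.302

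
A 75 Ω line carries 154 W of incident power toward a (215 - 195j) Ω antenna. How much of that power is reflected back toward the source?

P_reflected ≈ 72.7 W

|Γ| = |(140 − j195)/(290 − j195)| = 0.687
|Γ|² = 0.472
P_refl = |Γ|²·P_inc = 72.7 W, P_del = (1 − |Γ|²)·P_inc = 81.3 W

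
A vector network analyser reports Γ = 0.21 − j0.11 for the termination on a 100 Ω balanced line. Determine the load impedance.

Z_L ≈ 148 − j34.6 Ω

Z_L = Z_0·(1 + Γ)/(1 − Γ) = 100·(1.21 − j0.11)/(0.79 + j0.11)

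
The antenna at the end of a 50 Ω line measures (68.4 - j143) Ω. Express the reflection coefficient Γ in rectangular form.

Γ = (Z_L − Z_0)/(Z_L + Z_0) = (18.4 − j143)/(118.4 − j143)

Γ ≈ 0.656 − j0.415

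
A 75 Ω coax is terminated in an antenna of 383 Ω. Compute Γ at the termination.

Γ = (Z_L − Z_0)/(Z_L + Z_0) = (383 − 75)/(383 + 75) = 308/458

Γ = 0.672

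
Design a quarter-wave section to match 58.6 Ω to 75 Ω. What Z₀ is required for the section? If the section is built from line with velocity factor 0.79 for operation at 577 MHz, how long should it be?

Z_qwt ≈ 66.3 Ω; length ≈ 10.3 cm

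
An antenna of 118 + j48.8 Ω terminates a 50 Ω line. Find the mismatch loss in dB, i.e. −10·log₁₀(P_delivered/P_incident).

mismatch loss ≈ 1.13 dB

Γ = (68 + j48.8)/(168 + j48.8), |Γ| = 0.478
|Γ|² = 0.229, so P_del/P_inc = 1 − |Γ|² = 0.771
ML = −10·log₁₀(1 − |Γ|²)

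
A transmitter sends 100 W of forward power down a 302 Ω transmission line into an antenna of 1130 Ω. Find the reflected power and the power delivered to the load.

P_reflected ≈ 33.4 W; P_delivered ≈ 66.6 W

Γ = (1130 − 302)/(1130 + 302) = 0.578
|Γ|² = 0.334
P_refl = |Γ|²·P_inc = 33.4 W, P_del = (1 − |Γ|²)·P_inc = 66.6 W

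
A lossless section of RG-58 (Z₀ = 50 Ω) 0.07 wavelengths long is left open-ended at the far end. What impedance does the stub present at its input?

Z_in ≈ −j106 Ω

βl = 2π × 0.07 = 25.2°
tan(βl) = 0.471
For an open-ended stub, Z_in = −jZ_0·cot(βl) = −jZ_0/tan(βl)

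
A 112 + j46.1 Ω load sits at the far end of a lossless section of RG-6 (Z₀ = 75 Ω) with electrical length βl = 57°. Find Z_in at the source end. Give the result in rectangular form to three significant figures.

Z_in ≈ 71.4 − j47 Ω

tan(βl) = tan(57°) = 1.54
Z_in = Z_0·(Z_L + jZ_0·tanβl)/(Z_0 + jZ_L·tanβl)
     = 75·(112 + j162)/(4.01 + j172)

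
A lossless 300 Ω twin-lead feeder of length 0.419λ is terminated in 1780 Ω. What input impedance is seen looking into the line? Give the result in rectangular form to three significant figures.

βl = 2π × 0.419 = 151°
tan(βl) = tan(151°) = -0.558
Z_in = Z_0·(Z_L + jZ_0·tanβl)/(Z_0 + jZ_L·tanβl)
     = 300·(1780 − j167)/(300 − j993)

Z_in ≈ 195 + j479 Ω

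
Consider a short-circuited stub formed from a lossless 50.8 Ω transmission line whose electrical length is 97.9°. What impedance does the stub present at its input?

Z_in ≈ −j366 Ω

tan(βl) = -7.21
For a short-circuited stub, Z_in = jZ_0·tan(βl)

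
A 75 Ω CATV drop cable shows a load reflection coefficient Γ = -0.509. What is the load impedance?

Z_L ≈ 24.4 Ω

Z_L = Z_0·(1 + Γ)/(1 − Γ) = 75·(0.491)/(1.51)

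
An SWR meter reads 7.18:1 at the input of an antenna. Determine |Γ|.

|Γ| ≈ 0.756

|Γ| = (S − 1)/(S + 1) = (7.18 − 1)/(7.18 + 1) = 6.18/8.18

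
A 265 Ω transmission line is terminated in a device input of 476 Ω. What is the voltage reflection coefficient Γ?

Γ = 0.285

Γ = (Z_L − Z_0)/(Z_L + Z_0) = (476 − 265)/(476 + 265) = 211/741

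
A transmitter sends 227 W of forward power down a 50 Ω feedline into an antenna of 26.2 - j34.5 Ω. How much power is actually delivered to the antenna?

|Γ| = |(-23.8 − j34.5)/(76.2 − j34.5)| = 0.501
|Γ|² = 0.251
P_refl = |Γ|²·P_inc = 57 W, P_del = (1 − |Γ|²)·P_inc = 170 W

P_delivered ≈ 170 W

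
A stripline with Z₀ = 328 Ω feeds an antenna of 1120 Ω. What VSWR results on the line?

VSWR ≈ 3.41

For a purely resistive load, VSWR = R_L/Z_0 or Z_0/R_L (whichever > 1) = 1120/328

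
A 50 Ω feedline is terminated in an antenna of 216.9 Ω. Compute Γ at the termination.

Γ = (Z_L − Z_0)/(Z_L + Z_0) = (216.9 − 50)/(216.9 + 50) = 166.9/266.9

Γ = 0.625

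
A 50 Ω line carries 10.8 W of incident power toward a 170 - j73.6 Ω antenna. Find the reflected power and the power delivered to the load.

P_reflected ≈ 3.98 W; P_delivered ≈ 6.82 W

|Γ| = |(120 − j73.6)/(220 − j73.6)| = 0.607
|Γ|² = 0.368
P_refl = |Γ|²·P_inc = 3.98 W, P_del = (1 − |Γ|²)·P_inc = 6.82 W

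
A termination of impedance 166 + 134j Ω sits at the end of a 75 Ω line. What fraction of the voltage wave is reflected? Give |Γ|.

Γ = (Z_L − Z_0)/(Z_L + Z_0) = (91 + j134)/(241 + j134)
|Γ| = 162/276

|Γ| ≈ 0.587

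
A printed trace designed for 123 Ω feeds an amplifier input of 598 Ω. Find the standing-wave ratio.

Γ = (598 − 123)/(598 + 123) = 0.659
VSWR = (1 + 0.659)/(1 − 0.659)

VSWR ≈ 4.86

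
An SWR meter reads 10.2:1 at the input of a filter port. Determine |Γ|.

|Γ| ≈ 0.821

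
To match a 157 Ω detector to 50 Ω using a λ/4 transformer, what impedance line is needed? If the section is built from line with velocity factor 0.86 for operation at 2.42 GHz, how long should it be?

Z_qwt ≈ 88.6 Ω; length ≈ 2.67 cm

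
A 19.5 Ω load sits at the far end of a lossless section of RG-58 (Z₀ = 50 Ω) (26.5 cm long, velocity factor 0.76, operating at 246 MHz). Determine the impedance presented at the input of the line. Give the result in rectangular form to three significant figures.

λ = v/f = 0.76·c / 246 MHz = 0.927 m
βl = 2π·l/λ = 2π × 0.286 = 103°
tan(βl) = tan(103°) = -4.36
Z_in = Z_0·(Z_L + jZ_0·tanβl)/(Z_0 + jZ_L·tanβl)
     = 50·(19.5 − j218)/(50 − j84.9)

Z_in ≈ 100 − j47.5 Ω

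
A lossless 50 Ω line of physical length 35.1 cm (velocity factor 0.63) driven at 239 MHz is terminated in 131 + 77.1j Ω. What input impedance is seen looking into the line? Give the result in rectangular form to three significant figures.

Z_in ≈ 43.9 + j64.5 Ω

λ = v/f = 0.63·c / 239 MHz = 0.791 m
βl = 2π·l/λ = 2π × 0.444 = 160°
tan(βl) = tan(160°) = -0.368
Z_in = Z_0·(Z_L + jZ_0·tanβl)/(Z_0 + jZ_L·tanβl)
     = 50·(131 + j58.7)/(78.4 − j48.2)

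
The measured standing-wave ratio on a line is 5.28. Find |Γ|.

|Γ| ≈ 0.682

|Γ| = (S − 1)/(S + 1) = (5.28 − 1)/(5.28 + 1) = 4.28/6.28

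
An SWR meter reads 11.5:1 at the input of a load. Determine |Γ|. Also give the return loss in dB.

|Γ| = (S − 1)/(S + 1) = (11.5 − 1)/(11.5 + 1) = 10.5/12.5
RL = −20·log₁₀|Γ| = −20·log₁₀(0.84)

|Γ| ≈ 0.84; return loss ≈ 1.51 dB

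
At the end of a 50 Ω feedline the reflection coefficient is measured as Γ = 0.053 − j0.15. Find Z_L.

Z_L ≈ 53 − j16.3 Ω

Z_L = Z_0·(1 + Γ)/(1 − Γ) = 50·(1.05 − j0.15)/(0.947 + j0.15)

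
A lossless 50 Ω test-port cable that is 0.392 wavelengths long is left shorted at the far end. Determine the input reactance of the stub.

X_in ≈ -40.3 Ω (capacitive)

βl = 2π × 0.392 = 141°
tan(βl) = -0.806
For a shorted stub, Z_in = jZ_0·tan(βl)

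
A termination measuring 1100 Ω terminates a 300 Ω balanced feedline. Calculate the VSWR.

Γ = (1100 − 300)/(1100 + 300) = 0.571
VSWR = (1 + 0.571)/(1 − 0.571)

VSWR ≈ 3.67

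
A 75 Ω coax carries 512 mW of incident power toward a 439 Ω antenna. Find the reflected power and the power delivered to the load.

Γ = (439 − 75)/(439 + 75) = 0.708
|Γ|² = 0.502
P_refl = |Γ|²·P_inc = 257 mW, P_del = (1 − |Γ|²)·P_inc = 255 mW

P_reflected ≈ 257 mW; P_delivered ≈ 255 mW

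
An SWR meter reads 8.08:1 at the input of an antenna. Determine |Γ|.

|Γ| = (S − 1)/(S + 1) = (8.08 − 1)/(8.08 + 1) = 7.08/9.08

|Γ| ≈ 0.78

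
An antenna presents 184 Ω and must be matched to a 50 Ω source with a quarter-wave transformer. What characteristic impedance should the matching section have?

Z_qwt = √(Z_0·R_L) = √(50 × 184) = √9200

Z_qwt ≈ 95.9 Ω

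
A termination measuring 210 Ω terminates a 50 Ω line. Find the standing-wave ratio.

VSWR ≈ 4.2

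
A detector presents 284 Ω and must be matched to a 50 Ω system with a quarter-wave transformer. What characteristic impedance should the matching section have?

Z_qwt = √(Z_0·R_L) = √(50 × 284) = √14200

Z_qwt ≈ 119 Ω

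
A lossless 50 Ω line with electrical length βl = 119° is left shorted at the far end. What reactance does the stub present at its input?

X_in ≈ -90.2 Ω (capacitive)

tan(βl) = -1.8
For a shorted stub, Z_in = jZ_0·tan(βl)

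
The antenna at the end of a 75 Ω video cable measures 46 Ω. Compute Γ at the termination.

Γ = (Z_L − Z_0)/(Z_L + Z_0) = (46 − 75)/(46 + 75) = -29/121

Γ = -0.24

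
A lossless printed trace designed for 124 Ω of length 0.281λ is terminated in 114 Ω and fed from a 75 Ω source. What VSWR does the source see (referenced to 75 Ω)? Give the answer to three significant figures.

βl = 2π × 0.281 = 101°
tan(βl) = -5.07
Z_in = Z_0·(Z_L + jZ_0·tanβl)/(Z_0 + jZ_L·tanβl) = 134 − j4.28 Ω
Γ_s = (Z_in − Z_s)/(Z_in + Z_s) = (59 − j4.28)/(209 − j4.28), |Γ_s| = 0.283
VSWR = (1 + |Γ_s|)/(1 − |Γ_s|)

VSWR ≈ 1.79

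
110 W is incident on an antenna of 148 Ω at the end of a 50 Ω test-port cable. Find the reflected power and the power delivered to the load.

Γ = (148 − 50)/(148 + 50) = 0.495
|Γ|² = 0.245
P_refl = |Γ|²·P_inc = 26.9 W, P_del = (1 − |Γ|²)·P_inc = 83.1 W

P_reflected ≈ 26.9 W; P_delivered ≈ 83.1 W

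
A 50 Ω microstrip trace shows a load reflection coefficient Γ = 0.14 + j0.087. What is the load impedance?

Z_L = Z_0·(1 + Γ)/(1 − Γ) = 50·(1.14 + j0.087)/(0.86 − j0.087)

Z_L ≈ 65.1 + j11.6 Ω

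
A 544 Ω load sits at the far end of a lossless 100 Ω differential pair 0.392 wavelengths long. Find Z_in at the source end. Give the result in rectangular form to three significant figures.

βl = 2π × 0.392 = 141°
tan(βl) = tan(141°) = -0.806
Z_in = Z_0·(Z_L + jZ_0·tanβl)/(Z_0 + jZ_L·tanβl)
     = 100·(544 − j80.6)/(100 − j439)

Z_in ≈ 44.4 + j114 Ω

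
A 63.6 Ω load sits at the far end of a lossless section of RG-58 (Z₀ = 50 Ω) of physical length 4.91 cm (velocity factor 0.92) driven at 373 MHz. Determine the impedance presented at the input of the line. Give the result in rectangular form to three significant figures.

Z_in ≈ 57.7 − j10.4 Ω

λ = v/f = 0.92·c / 373 MHz = 0.74 m
βl = 2π·l/λ = 2π × 0.0664 = 23.9°
tan(βl) = tan(23.9°) = 0.443
Z_in = Z_0·(Z_L + jZ_0·tanβl)/(Z_0 + jZ_L·tanβl)
     = 50·(63.6 + j22.1)/(50 + j28.2)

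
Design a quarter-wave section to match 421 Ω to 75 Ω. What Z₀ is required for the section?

Z_qwt = √(Z_0·R_L) = √(75 × 421) = √31580

Z_qwt ≈ 178 Ω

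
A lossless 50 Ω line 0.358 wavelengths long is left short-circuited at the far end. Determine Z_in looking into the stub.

Z_in ≈ −j62 Ω

βl = 2π × 0.358 = 129°
tan(βl) = -1.24
For a short-circuited stub, Z_in = jZ_0·tan(βl)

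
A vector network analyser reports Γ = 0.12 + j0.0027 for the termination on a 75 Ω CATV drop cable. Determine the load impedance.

Z_L ≈ 95.5 + j0.523 Ω

Z_L = Z_0·(1 + Γ)/(1 − Γ) = 75·(1.12 + j0.0027)/(0.88 − j0.0027)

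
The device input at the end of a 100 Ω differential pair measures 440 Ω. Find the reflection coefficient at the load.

Γ = 0.63

Γ = (Z_L − Z_0)/(Z_L + Z_0) = (440 − 100)/(440 + 100) = 340/540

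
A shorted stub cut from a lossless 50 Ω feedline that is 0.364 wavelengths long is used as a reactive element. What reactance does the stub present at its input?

X_in ≈ -57.4 Ω (capacitive)

βl = 2π × 0.364 = 131°
tan(βl) = -1.15
For a shorted stub, Z_in = jZ_0·tan(βl)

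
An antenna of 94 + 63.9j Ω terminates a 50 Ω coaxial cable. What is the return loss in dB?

Γ = (44 + j63.9)/(144 + j63.9), |Γ| = 0.492
RL = −20·log₁₀|Γ| = −20·log₁₀(0.492)

RL ≈ 6.15 dB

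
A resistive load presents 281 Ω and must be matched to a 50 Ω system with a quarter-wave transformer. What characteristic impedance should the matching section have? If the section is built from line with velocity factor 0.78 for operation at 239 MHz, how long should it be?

Z_qwt ≈ 119 Ω; length ≈ 24.5 cm

Z_qwt = √(Z_0·R_L) = √(50 × 281) = √14050
λ = 0.78·c/f = 0.979 m, so l = λ/4 = 0.245 m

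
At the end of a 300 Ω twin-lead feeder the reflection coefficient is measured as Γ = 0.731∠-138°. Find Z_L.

Z_L = Z_0·(1 + Γ)/(1 − Γ) = 300·(0.457 − j0.489)/(1.54 + j0.489)

Z_L ≈ 53.3 − j112 Ω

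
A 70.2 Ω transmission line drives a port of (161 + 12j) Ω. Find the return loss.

Γ = (90.8 + j12)/(231.2 + j12), |Γ| = 0.396
RL = −20·log₁₀|Γ| = −20·log₁₀(0.396)

RL ≈ 8.05 dB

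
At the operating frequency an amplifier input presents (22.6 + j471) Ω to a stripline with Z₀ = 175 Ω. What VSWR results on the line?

VSWR ≈ 63.9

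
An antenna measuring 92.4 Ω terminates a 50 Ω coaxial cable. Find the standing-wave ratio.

VSWR ≈ 1.85

For a purely resistive load, VSWR = R_L/Z_0 or Z_0/R_L (whichever > 1) = 92.4/50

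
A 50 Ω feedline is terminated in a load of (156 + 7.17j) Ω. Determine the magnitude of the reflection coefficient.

|Γ| ≈ 0.515

Γ = (Z_L − Z_0)/(Z_L + Z_0) = (106 + j7.17)/(206 + j7.17)
|Γ| = 106/206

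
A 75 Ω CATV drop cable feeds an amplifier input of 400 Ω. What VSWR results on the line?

Γ = (400 − 75)/(400 + 75) = 0.684
VSWR = (1 + 0.684)/(1 − 0.684)

VSWR ≈ 5.33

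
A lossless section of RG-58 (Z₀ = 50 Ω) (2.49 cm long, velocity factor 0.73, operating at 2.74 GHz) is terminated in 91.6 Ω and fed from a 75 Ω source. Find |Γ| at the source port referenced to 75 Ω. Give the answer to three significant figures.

|Γ| ≈ 0.44

λ = v/f = 0.73·c / 2.74 GHz = 0.0799 m
βl = 2π·l/λ = 2π × 0.312 = 112°
tan(βl) = -2.46
Z_in = Z_0·(Z_L + jZ_0·tanβl)/(Z_0 + jZ_L·tanβl) = 30.3 + j13.6 Ω
Γ_s = (Z_in − Z_s)/(Z_in + Z_s) = (-44.7 + j13.6)/(105 + j13.6), |Γ_s| = 0.44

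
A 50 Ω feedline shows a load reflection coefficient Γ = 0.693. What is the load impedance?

Z_L = Z_0·(1 + Γ)/(1 − Γ) = 50·(1.69)/(0.307)

Z_L ≈ 276 Ω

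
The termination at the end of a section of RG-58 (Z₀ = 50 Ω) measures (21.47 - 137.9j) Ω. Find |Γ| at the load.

Γ = (Z_L − Z_0)/(Z_L + Z_0) = (-28.53 − j137.9)/(71.47 − j137.9)
|Γ| = 141/155

|Γ| ≈ 0.907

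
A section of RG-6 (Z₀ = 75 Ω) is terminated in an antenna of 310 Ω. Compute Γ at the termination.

Γ = 0.61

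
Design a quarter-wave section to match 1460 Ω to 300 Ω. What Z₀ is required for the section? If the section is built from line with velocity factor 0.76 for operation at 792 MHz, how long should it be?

Z_qwt ≈ 662 Ω; length ≈ 7.2 cm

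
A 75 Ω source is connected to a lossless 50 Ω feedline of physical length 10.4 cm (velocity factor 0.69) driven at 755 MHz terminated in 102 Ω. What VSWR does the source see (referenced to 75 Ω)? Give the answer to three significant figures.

λ = v/f = 0.69·c / 755 MHz = 0.274 m
βl = 2π·l/λ = 2π × 0.379 = 137°
tan(βl) = -0.947
Z_in = Z_0·(Z_L + jZ_0·tanβl)/(Z_0 + jZ_L·tanβl) = 40.9 + j31.6 Ω
Γ_s = (Z_in − Z_s)/(Z_in + Z_s) = (-34.1 + j31.6)/(116 + j31.6), |Γ_s| = 0.387
VSWR = (1 + |Γ_s|)/(1 − |Γ_s|)

VSWR ≈ 2.26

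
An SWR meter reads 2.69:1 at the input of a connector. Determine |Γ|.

|Γ| ≈ 0.458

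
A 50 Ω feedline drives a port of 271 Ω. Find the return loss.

RL ≈ 3.24 dB

Γ = (271 − 50)/(271 + 50) = 0.688
RL = −20·log₁₀|Γ| = −20·log₁₀(0.688)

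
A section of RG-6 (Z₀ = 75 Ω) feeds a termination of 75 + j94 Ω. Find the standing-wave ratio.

VSWR ≈ 3.26

Γ = (Z_L − Z_0)/(Z_L + Z_0) = (0 + j94)/(150 + j94)
|Γ| = 94/177 = 0.531
VSWR = (1 + |Γ|)/(1 − |Γ|) = 1.53/0.469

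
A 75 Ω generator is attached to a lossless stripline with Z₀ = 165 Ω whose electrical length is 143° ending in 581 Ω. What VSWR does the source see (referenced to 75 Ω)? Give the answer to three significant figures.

tan(βl) = -0.754
Z_in = Z_0·(Z_L + jZ_0·tanβl)/(Z_0 + jZ_L·tanβl) = 113 + j176 Ω
Γ_s = (Z_in − Z_s)/(Z_in + Z_s) = (38.3 + j176)/(188 + j176), |Γ_s| = 0.699
VSWR = (1 + |Γ_s|)/(1 − |Γ_s|)

VSWR ≈ 5.65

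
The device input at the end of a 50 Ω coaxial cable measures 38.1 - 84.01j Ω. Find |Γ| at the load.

|Γ| ≈ 0.697

Γ = (Z_L − Z_0)/(Z_L + Z_0) = (-11.9 − j84.01)/(88.1 − j84.01)
|Γ| = 84.8/122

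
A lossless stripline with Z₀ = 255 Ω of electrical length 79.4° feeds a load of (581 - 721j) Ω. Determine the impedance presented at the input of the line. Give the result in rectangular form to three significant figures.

Z_in ≈ 42.1 + j8 Ω

tan(βl) = tan(79.4°) = 5.34
Z_in = Z_0·(Z_L + jZ_0·tanβl)/(Z_0 + jZ_L·tanβl)
     = 255·(581 + j642)/(4110 + j3100)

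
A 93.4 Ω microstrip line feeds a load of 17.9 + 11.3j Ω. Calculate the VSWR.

Γ = (Z_L − Z_0)/(Z_L + Z_0) = (-75.5 + j11.3)/(111.3 + j11.3)
|Γ| = 76.3/112 = 0.682
VSWR = (1 + |Γ|)/(1 − |Γ|) = 1.68/0.318

VSWR ≈ 5.3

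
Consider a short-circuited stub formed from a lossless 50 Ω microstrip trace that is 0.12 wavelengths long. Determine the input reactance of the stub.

X_in ≈ 47 Ω (inductive)

βl = 2π × 0.12 = 43.2°
tan(βl) = 0.939
For a short-circuited stub, Z_in = jZ_0·tan(βl)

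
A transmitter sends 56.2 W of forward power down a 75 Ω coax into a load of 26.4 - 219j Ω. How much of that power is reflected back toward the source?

|Γ| = |(-48.6 − j219)/(101.4 − j219)| = 0.93
|Γ|² = 0.864
P_refl = |Γ|²·P_inc = 48.6 W, P_del = (1 − |Γ|²)·P_inc = 7.64 W

P_reflected ≈ 48.6 W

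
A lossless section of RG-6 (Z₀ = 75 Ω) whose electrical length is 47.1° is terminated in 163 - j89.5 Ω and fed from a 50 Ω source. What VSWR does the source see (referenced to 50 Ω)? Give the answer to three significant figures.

tan(βl) = 1.08
Z_in = Z_0·(Z_L + jZ_0·tanβl)/(Z_0 + jZ_L·tanβl) = 32.9 − j37.5 Ω
Γ_s = (Z_in − Z_s)/(Z_in + Z_s) = (-17.1 − j37.5)/(82.9 − j37.5), |Γ_s| = 0.453
VSWR = (1 + |Γ_s|)/(1 − |Γ_s|)

VSWR ≈ 2.66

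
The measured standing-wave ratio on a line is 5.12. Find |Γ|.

|Γ| ≈ 0.673

|Γ| = (S − 1)/(S + 1) = (5.12 − 1)/(5.12 + 1) = 4.12/6.12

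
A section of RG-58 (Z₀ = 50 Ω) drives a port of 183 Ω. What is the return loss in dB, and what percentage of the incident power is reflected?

RL ≈ 4.87 dB; 32.6% of incident power reflected

Γ = (183 − 50)/(183 + 50) = 0.571
RL = −20·log₁₀(0.571) = 4.87 dB
P_refl/P_inc = |Γ|² = 0.326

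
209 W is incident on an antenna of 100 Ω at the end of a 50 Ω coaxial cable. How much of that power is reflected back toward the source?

Γ = (100 − 50)/(100 + 50) = 0.333
|Γ|² = 0.111
P_refl = |Γ|²·P_inc = 23.2 W, P_del = (1 − |Γ|²)·P_inc = 186 W

P_reflected ≈ 23.2 W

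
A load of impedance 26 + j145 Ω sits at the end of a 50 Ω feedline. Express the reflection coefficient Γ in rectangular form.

Γ = (Z_L − Z_0)/(Z_L + Z_0) = (-24 + j145)/(76 + j145)

Γ ≈ 0.716 + j0.541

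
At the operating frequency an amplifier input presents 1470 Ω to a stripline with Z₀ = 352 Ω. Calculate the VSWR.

Γ = (1470 − 352)/(1470 + 352) = 0.614
VSWR = (1 + 0.614)/(1 − 0.614)

VSWR ≈ 4.18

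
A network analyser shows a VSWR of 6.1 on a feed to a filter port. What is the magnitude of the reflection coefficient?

|Γ| = (S − 1)/(S + 1) = (6.1 − 1)/(6.1 + 1) = 5.1/7.1

|Γ| ≈ 0.718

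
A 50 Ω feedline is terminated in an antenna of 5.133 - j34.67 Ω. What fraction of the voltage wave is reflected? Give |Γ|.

Γ = (Z_L − Z_0)/(Z_L + Z_0) = (-44.87 − j34.67)/(55.13 − j34.67)
|Γ| = 56.7/65.1

|Γ| ≈ 0.871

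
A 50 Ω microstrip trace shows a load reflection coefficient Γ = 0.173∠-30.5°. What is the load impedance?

Z_L = Z_0·(1 + Γ)/(1 − Γ) = 50·(1.15 − j0.0878)/(0.851 + j0.0878)

Z_L ≈ 66.3 − j12 Ω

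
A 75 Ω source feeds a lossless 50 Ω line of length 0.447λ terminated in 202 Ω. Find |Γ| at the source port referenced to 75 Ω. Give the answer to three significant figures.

βl = 2π × 0.447 = 161°
tan(βl) = -0.346
Z_in = Z_0·(Z_L + jZ_0·tanβl)/(Z_0 + jZ_L·tanβl) = 76.6 + j89.7 Ω
Γ_s = (Z_in − Z_s)/(Z_in + Z_s) = (1.6 + j89.7)/(152 + j89.7), |Γ_s| = 0.509

|Γ| ≈ 0.509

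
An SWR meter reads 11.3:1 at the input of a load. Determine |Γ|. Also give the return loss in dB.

|Γ| ≈ 0.837; return loss ≈ 1.54 dB

|Γ| = (S − 1)/(S + 1) = (11.3 − 1)/(11.3 + 1) = 10.3/12.3
RL = −20·log₁₀|Γ| = −20·log₁₀(0.837)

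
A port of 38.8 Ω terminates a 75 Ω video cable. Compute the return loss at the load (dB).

RL ≈ 9.95 dB

Γ = (38.8 − 75)/(38.8 + 75) = -0.318
RL = −20·log₁₀|Γ| = −20·log₁₀(0.318)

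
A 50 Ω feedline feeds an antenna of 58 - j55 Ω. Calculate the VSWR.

VSWR ≈ 2.69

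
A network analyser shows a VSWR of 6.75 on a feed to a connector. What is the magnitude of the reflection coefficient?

|Γ| = (S − 1)/(S + 1) = (6.75 − 1)/(6.75 + 1) = 5.75/7.75

|Γ| ≈ 0.742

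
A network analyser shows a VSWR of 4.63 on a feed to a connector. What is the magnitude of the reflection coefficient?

|Γ| ≈ 0.645

|Γ| = (S − 1)/(S + 1) = (4.63 − 1)/(4.63 + 1) = 3.63/5.63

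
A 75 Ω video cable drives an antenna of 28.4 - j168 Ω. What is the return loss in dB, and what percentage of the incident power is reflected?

Γ = (-46.6 − j168)/(103.4 − j168), |Γ| = 0.884
RL = −20·log₁₀(0.884) = 1.07 dB
P_refl/P_inc = |Γ|² = 0.781

RL ≈ 1.07 dB; 78.1% of incident power reflected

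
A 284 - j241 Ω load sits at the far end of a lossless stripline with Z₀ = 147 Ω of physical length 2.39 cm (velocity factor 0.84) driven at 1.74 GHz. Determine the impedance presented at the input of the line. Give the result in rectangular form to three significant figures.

λ = v/f = 0.84·c / 1.74 GHz = 0.145 m
βl = 2π·l/λ = 2π × 0.165 = 59.4°
tan(βl) = tan(59.4°) = 1.69
Z_in = Z_0·(Z_L + jZ_0·tanβl)/(Z_0 + jZ_L·tanβl)
     = 147·(284 + j7.65)/(555 + j480)

Z_in ≈ 44 − j36.1 Ω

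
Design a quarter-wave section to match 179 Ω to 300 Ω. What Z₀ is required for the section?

Z_qwt ≈ 232 Ω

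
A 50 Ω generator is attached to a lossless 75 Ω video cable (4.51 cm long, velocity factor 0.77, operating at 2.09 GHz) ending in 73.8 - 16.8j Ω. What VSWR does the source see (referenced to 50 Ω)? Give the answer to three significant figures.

λ = v/f = 0.77·c / 2.09 GHz = 0.111 m
βl = 2π·l/λ = 2π × 0.408 = 147°
tan(βl) = -0.652
Z_in = Z_0·(Z_L + jZ_0·tanβl)/(Z_0 + jZ_L·tanβl) = 92.2 − j7.68 Ω
Γ_s = (Z_in − Z_s)/(Z_in + Z_s) = (42.2 − j7.68)/(142 − j7.68), |Γ_s| = 0.301
VSWR = (1 + |Γ_s|)/(1 − |Γ_s|)

VSWR ≈ 1.86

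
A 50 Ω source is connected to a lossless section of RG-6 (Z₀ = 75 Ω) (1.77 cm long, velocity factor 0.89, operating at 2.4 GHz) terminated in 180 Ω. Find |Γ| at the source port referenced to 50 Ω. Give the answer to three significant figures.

|Γ| ≈ 0.388

λ = v/f = 0.89·c / 2.4 GHz = 0.111 m
βl = 2π·l/λ = 2π × 0.159 = 57.3°
tan(βl) = 1.56
Z_in = Z_0·(Z_L + jZ_0·tanβl)/(Z_0 + jZ_L·tanβl) = 41.2 − j37.2 Ω
Γ_s = (Z_in − Z_s)/(Z_in + Z_s) = (-8.8 − j37.2)/(91.2 − j37.2), |Γ_s| = 0.388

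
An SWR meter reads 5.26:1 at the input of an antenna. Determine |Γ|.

|Γ| = (S − 1)/(S + 1) = (5.26 − 1)/(5.26 + 1) = 4.26/6.26

|Γ| ≈ 0.681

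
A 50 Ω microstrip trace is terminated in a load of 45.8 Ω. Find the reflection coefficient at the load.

Γ = (Z_L − Z_0)/(Z_L + Z_0) = (45.8 − 50)/(45.8 + 50) = -4.2/95.8

Γ = -0.0438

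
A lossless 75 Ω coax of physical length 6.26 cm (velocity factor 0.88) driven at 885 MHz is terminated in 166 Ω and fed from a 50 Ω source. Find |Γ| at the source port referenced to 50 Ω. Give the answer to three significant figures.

|Γ| ≈ 0.24

λ = v/f = 0.88·c / 885 MHz = 0.298 m
βl = 2π·l/λ = 2π × 0.21 = 75.5°
tan(βl) = 3.88
Z_in = Z_0·(Z_L + jZ_0·tanβl)/(Z_0 + jZ_L·tanβl) = 35.7 − j15.2 Ω
Γ_s = (Z_in − Z_s)/(Z_in + Z_s) = (-14.3 − j15.2)/(85.7 − j15.2), |Γ_s| = 0.24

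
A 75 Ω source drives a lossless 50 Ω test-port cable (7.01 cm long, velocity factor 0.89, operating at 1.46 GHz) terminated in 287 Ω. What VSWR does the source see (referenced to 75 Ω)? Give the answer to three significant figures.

VSWR ≈ 6

λ = v/f = 0.89·c / 1.46 GHz = 0.183 m
βl = 2π·l/λ = 2π × 0.383 = 138°
tan(βl) = -0.901
Z_in = Z_0·(Z_L + jZ_0·tanβl)/(Z_0 + jZ_L·tanβl) = 18.7 + j51.9 Ω
Γ_s = (Z_in − Z_s)/(Z_in + Z_s) = (-56.3 + j51.9)/(93.7 + j51.9), |Γ_s| = 0.714
VSWR = (1 + |Γ_s|)/(1 − |Γ_s|)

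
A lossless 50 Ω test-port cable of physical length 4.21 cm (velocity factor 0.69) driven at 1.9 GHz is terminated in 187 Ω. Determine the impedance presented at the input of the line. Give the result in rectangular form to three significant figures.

Z_in ≈ 28.5 + j49 Ω

λ = v/f = 0.69·c / 1.9 GHz = 0.109 m
βl = 2π·l/λ = 2π × 0.386 = 139°
tan(βl) = tan(139°) = -0.866
Z_in = Z_0·(Z_L + jZ_0·tanβl)/(Z_0 + jZ_L·tanβl)
     = 50·(187 − j43.3)/(50 − j162)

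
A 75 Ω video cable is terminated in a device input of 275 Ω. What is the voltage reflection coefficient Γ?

Γ = 0.571

Γ = (Z_L − Z_0)/(Z_L + Z_0) = (275 − 75)/(275 + 75) = 200/350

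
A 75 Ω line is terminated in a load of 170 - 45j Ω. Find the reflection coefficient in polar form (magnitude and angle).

Γ = (Z_L − Z_0)/(Z_L + Z_0) = (95 − j45)/(245 − j45)
|Γ| = 105/249 = 0.422

Γ ≈ 0.422 ∠ -14.9°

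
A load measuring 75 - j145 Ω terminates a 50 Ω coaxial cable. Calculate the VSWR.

Γ = (Z_L − Z_0)/(Z_L + Z_0) = (25 − j145)/(125 − j145)
|Γ| = 147/191 = 0.769
VSWR = (1 + |Γ|)/(1 − |Γ|) = 1.77/0.231

VSWR ≈ 7.64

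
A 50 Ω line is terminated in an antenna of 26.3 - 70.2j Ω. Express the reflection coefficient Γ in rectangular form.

Γ ≈ 0.29 − j0.653

Γ = (Z_L − Z_0)/(Z_L + Z_0) = (-23.7 − j70.2)/(76.3 − j70.2)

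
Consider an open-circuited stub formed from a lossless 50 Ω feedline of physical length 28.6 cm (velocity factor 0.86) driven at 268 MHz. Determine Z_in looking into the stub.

λ = v/f = 0.86·c / 268 MHz = 0.963 m
βl = 2π·l/λ = 2π × 0.297 = 107°
tan(βl) = -3.28
For an open-circuited stub, Z_in = −jZ_0·cot(βl) = −jZ_0/tan(βl)

Z_in ≈ +j15.2 Ω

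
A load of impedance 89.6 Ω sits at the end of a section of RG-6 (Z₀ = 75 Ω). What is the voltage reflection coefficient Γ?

Γ = 0.0887

Γ = (Z_L − Z_0)/(Z_L + Z_0) = (89.6 − 75)/(89.6 + 75) = 14.6/164.6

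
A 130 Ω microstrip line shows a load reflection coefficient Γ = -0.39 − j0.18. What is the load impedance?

Z_L = Z_0·(1 + Γ)/(1 − Γ) = 130·(0.61 − j0.18)/(1.39 + j0.18)

Z_L ≈ 54 − j23.8 Ω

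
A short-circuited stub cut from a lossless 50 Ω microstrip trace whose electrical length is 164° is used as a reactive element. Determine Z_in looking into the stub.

tan(βl) = -0.287
For a short-circuited stub, Z_in = jZ_0·tan(βl)

Z_in ≈ −j14.3 Ω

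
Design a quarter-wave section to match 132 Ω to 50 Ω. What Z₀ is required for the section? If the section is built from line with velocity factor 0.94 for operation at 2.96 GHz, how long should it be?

Z_qwt = √(Z_0·R_L) = √(50 × 132) = √6600
λ = 0.94·c/f = 0.0953 m, so l = λ/4 = 0.0238 m

Z_qwt ≈ 81.2 Ω; length ≈ 2.38 cm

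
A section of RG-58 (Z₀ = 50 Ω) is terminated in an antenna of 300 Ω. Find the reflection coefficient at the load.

Γ = 0.714

Γ = (Z_L − Z_0)/(Z_L + Z_0) = (300 − 50)/(300 + 50) = 250/350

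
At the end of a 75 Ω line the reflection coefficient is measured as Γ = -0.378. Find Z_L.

Z_L = Z_0·(1 + Γ)/(1 − Γ) = 75·(0.622)/(1.38)

Z_L ≈ 33.9 Ω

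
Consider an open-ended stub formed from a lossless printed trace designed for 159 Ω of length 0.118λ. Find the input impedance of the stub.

Z_in ≈ −j174 Ω

βl = 2π × 0.118 = 42.5°
tan(βl) = 0.916
For an open-ended stub, Z_in = −jZ_0·cot(βl) = −jZ_0/tan(βl)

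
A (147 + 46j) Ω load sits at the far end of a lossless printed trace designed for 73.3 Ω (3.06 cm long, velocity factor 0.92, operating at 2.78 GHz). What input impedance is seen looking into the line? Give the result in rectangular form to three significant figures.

Z_in ≈ 33.4 + j11.2 Ω

λ = v/f = 0.92·c / 2.78 GHz = 0.0993 m
βl = 2π·l/λ = 2π × 0.308 = 111°
tan(βl) = tan(111°) = -2.61
Z_in = Z_0·(Z_L + jZ_0·tanβl)/(Z_0 + jZ_L·tanβl)
     = 73.3·(147 − j145)/(193 − j384)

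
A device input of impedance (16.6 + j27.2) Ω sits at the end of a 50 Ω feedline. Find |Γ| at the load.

|Γ| ≈ 0.599

Γ = (Z_L − Z_0)/(Z_L + Z_0) = (-33.4 + j27.2)/(66.6 + j27.2)
|Γ| = 43.1/71.9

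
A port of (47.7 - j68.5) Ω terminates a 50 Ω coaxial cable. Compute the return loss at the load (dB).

RL ≈ 4.82 dB

Γ = (-2.3 − j68.5)/(97.7 − j68.5), |Γ| = 0.574
RL = −20·log₁₀|Γ| = −20·log₁₀(0.574)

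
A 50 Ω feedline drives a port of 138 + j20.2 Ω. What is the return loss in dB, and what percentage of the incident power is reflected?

RL ≈ 6.42 dB; 22.8% of incident power reflected

Γ = (88 + j20.2)/(188 + j20.2), |Γ| = 0.478
RL = −20·log₁₀(0.478) = 6.42 dB
P_refl/P_inc = |Γ|² = 0.228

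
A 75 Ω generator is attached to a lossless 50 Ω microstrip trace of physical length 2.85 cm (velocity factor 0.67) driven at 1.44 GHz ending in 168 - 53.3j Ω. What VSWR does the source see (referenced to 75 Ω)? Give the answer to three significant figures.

VSWR ≈ 5.48

λ = v/f = 0.67·c / 1.44 GHz = 0.14 m
βl = 2π·l/λ = 2π × 0.204 = 73.5°
tan(βl) = 3.38
Z_in = Z_0·(Z_L + jZ_0·tanβl)/(Z_0 + jZ_L·tanβl) = 13.9 − j9.17 Ω
Γ_s = (Z_in − Z_s)/(Z_in + Z_s) = (-61.1 − j9.17)/(88.9 − j9.17), |Γ_s| = 0.691
VSWR = (1 + |Γ_s|)/(1 − |Γ_s|)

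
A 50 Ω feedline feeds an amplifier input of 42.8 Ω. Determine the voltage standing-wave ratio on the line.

VSWR ≈ 1.17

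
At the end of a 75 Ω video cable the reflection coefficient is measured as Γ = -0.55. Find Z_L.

Z_L ≈ 21.8 Ω

Z_L = Z_0·(1 + Γ)/(1 − Γ) = 75·(0.45)/(1.55)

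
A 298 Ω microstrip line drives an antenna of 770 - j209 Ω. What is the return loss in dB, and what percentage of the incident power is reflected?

Γ = (472 − j209)/(1068 − j209), |Γ| = 0.474
RL = −20·log₁₀(0.474) = 6.48 dB
P_refl/P_inc = |Γ|² = 0.225

RL ≈ 6.48 dB; 22.5% of incident power reflected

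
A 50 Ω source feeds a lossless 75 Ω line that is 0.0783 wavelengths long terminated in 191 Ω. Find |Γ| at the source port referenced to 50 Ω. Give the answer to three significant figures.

|Γ| ≈ 0.544

βl = 2π × 0.0783 = 28.2°
tan(βl) = 0.536
Z_in = Z_0·(Z_L + jZ_0·tanβl)/(Z_0 + jZ_L·tanβl) = 85.9 − j77 Ω
Γ_s = (Z_in − Z_s)/(Z_in + Z_s) = (35.9 − j77)/(136 − j77), |Γ_s| = 0.544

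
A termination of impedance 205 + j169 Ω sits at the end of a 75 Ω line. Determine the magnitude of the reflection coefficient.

|Γ| ≈ 0.652

Γ = (Z_L − Z_0)/(Z_L + Z_0) = (130 + j169)/(280 + j169)
|Γ| = 213/327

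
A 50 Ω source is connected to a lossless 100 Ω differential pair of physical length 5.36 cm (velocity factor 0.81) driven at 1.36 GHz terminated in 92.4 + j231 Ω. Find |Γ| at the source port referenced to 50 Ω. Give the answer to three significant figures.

|Γ| ≈ 0.588

λ = v/f = 0.81·c / 1.36 GHz = 0.179 m
βl = 2π·l/λ = 2π × 0.3 = 108°
tan(βl) = -3.08
Z_in = Z_0·(Z_L + jZ_0·tanβl)/(Z_0 + jZ_L·tanβl) = 13.1 − j4.88 Ω
Γ_s = (Z_in − Z_s)/(Z_in + Z_s) = (-36.9 − j4.88)/(63.1 − j4.88), |Γ_s| = 0.588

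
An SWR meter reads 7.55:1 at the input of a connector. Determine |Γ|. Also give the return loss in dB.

|Γ| = (S − 1)/(S + 1) = (7.55 − 1)/(7.55 + 1) = 6.55/8.55
RL = −20·log₁₀|Γ| = −20·log₁₀(0.766)

|Γ| ≈ 0.766; return loss ≈ 2.31 dB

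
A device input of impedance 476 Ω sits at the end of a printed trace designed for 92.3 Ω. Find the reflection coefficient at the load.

Γ = (Z_L − Z_0)/(Z_L + Z_0) = (476 − 92.3)/(476 + 92.3) = 383.7/568.3

Γ = 0.675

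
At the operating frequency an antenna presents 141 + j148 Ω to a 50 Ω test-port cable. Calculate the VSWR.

Γ = (Z_L − Z_0)/(Z_L + Z_0) = (91 + j148)/(191 + j148)
|Γ| = 174/242 = 0.719
VSWR = (1 + |Γ|)/(1 − |Γ|) = 1.72/0.281

VSWR ≈ 6.12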